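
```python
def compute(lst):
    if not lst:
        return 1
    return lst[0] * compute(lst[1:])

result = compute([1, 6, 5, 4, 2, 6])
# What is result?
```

Product over [1, 6, 5, 4, 2, 6] = 1 * 6 * 5 * 4 * 2 * 6 = 1440

Answer: 1440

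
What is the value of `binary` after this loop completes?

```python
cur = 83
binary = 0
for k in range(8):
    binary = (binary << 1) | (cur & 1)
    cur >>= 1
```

Reverse lowest 8 bits of 83
`binary` takes the values: 0 → 1 → 3 → 6 → 12 → 25 → 50 → 101 → 202

Answer: 202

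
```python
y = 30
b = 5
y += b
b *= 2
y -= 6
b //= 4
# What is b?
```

Trace:
`y = 30` → y = 30
`b = 5` → b = 5
`y += b` → y = 35
`b *= 2` → b = 10
`y -= 6` → y = 29
`b //= 4` → b = 2
So b = 2

Answer: 2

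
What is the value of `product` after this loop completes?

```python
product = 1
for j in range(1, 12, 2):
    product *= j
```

Product of 1, 3, 5, ... up to 11
`product` takes the values: 1 → 3 → 15 → 105 → 945 → 10395

Answer: 10395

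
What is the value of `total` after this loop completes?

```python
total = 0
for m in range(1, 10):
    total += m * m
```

Sum of squares 1² to 9² = 285
`total` takes the values: 0 → 1 → 5 → 14 → 30 → 55 → 91 → 140 → 204 → 285

Answer: 285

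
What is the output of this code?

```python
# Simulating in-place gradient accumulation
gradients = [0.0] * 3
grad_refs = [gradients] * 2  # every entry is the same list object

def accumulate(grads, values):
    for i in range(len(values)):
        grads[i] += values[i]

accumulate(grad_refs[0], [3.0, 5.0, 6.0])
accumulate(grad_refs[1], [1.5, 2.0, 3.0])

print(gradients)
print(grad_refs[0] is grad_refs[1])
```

Key concept: gradient accumulation aliasing.
Step by step:
`gradients = [0.0] * 3` → gradients = [0.0, 0.0, 0.0]
`grad_refs = [gradients] * 2` → grad_refs = [[0.0, 0.0, 0.0], [0.0, 0.0, 0.0]]
`accumulate(grad_refs[0], [3.0, 5.0, 6.0])` → gradients = [3.0, 5.0, 6.0]; grad_refs = [[3.0, 5.0, 6.0], [3.0, 5.0, 6.0]]
`accumulate(grad_refs[1], [1.5, 2.0, 3.0])` → gradients = [4.5, 7.0, 9.0]; grad_refs = [[4.5, 7.0, 9.0], [4.5, 7.0, 9.0]]
`print(gradients)` → prints [4.5, 7.0, 9.0]
`print(grad_refs[0] is grad_refs[1])` → prints True

Answer:
[4.5, 7.0, 9.0]
True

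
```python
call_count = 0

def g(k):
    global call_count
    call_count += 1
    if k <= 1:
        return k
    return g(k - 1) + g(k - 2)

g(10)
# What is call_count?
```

Calls(k) = 1 + Calls(k-1) + Calls(k-2); Calls(0)=Calls(1)=1. For k=10 this gives 177.

Answer: 177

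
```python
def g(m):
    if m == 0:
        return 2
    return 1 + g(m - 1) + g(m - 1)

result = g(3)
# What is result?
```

g(m) = 1 + 2·g(m-1), g(0)=2. Closed form: (2+1)·2^3 - 1 = 23.

Answer: 23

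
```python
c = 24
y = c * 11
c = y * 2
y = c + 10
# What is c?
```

Trace:
`c = 24` → c = 24
`y = c * 11` → y = 264
`c = y * 2` → c = 528
`y = c + 10` → y = 538
So c = 528

Answer: 528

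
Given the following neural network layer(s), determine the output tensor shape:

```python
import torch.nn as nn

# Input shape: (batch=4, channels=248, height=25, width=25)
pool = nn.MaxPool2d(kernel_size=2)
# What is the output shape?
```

Input: (4, 248, 25, 25) -> Output: (4, 248, 12, 12)

Answer: (4, 248, 12, 12)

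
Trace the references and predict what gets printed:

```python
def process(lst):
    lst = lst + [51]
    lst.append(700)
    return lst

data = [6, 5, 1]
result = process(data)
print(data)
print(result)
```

Key concept: rebinding parameter vs mutation.
Step by step:
`data = [6, 5, 1]` → data = [6, 5, 1]
`result = process(data)` → result = [6, 5, 1, 51, 700]
`print(data)` → prints [6, 5, 1]
`print(result)` → prints [6, 5, 1, 51, 700]

Answer:
[6, 5, 1]
[6, 5, 1, 51, 700]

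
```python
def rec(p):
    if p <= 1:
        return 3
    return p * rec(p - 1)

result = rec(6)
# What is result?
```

rec(6) = 6 * 5 * 4 * 3 * 2 * 3 = 2160

Answer: 2160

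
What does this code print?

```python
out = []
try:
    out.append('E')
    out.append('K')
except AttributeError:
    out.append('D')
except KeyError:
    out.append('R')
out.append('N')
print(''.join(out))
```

Execution trace: 'E' (try body) → 'K' (try body, no exception) → 'N' (after the try/except). Output: EKN

Answer: EKN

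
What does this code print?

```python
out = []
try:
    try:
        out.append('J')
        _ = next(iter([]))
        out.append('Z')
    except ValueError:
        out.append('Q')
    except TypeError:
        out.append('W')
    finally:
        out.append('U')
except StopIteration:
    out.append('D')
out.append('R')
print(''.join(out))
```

Execution trace: 'J' (try body) → 'U' (finally) → 'D' (outer except StopIteration) → 'R' (after the try/except). Output: JUDR

Answer: JUDR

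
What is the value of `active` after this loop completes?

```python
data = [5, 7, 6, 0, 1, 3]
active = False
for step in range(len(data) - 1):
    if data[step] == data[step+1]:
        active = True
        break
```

Check consecutive duplicates in [5, 7, 6, 0, 1, 3]
`active` takes the values: False

Answer: False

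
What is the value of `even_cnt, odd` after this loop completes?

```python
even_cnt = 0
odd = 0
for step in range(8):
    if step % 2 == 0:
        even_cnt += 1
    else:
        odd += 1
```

Count evens and odds in range(8)
`even_cnt, odd` takes the values: (0, 0) → (1, 0) → (1, 1) → (2, 1) → (2, 2) → (3, 2) → (3, 3) → (4, 3) → (4, 4)

Answer: 4, 4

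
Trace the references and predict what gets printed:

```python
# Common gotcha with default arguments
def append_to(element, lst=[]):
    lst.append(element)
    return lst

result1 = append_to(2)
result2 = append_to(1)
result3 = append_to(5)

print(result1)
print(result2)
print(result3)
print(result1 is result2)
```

Key concept: mutable default argument gotcha.
Step by step:
`result1 = append_to(2)` → result1 = [2]
`result2 = append_to(1)` → result1 = [2, 1] (same object as result2); result2 = [2, 1] (same object as result1)
`result3 = append_to(5)` → result1 = [2, 1, 5] (same object as result2, result3); result2 = [2, 1, 5] (same object as result1, result3); result3 = [2, 1, 5] (same object as result1, result2)
`print(result1)` → prints [2, 1, 5]
`print(result2)` → prints [2, 1, 5]
`print(result3)` → prints [2, 1, 5]
`print(result1 is result2)` → prints True

Answer:
[2, 1, 5]
[2, 1, 5]
[2, 1, 5]
True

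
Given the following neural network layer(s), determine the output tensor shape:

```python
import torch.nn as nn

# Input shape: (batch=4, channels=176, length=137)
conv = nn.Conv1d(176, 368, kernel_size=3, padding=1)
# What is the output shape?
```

Input: (4, 176, 137) -> Output: (4, 368, 137)

Answer: (4, 368, 137)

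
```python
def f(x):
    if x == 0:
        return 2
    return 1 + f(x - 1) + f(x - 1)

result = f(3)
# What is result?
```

f(x) = 1 + 2·f(x-1), f(0)=2. Closed form: (2+1)·2^3 - 1 = 23.

Answer: 23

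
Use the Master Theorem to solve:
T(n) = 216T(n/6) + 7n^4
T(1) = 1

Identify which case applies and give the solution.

a=216, b=6, f(n)=7n^4. log_6(216) = 3. Since c=4 > 3 and the regularity condition holds (216(n/6)^4 = (216/6^4)n^4 with 216/6^4 < 1), Case 3 applies: T(n) = Θ(f(n)) = O(n^4).

Answer: O(n^4) - Case 3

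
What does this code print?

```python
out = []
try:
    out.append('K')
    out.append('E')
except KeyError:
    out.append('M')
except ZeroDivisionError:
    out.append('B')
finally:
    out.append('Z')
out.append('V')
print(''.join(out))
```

Execution trace: 'K' (try body) → 'E' (try body, no exception) → 'Z' (finally) → 'V' (after the try/except). Output: KEZV

Answer: KEZV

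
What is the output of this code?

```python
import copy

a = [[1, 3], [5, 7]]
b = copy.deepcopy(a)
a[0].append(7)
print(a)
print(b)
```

Key concept: deep copy is fully independent.
Step by step:
`a = [[1, 3], [5, 7]]` → a = [[1, 3], [5, 7]]
`b = copy.deepcopy(a)` → b = [[1, 3], [5, 7]]
`a[0].append(7)` → a = [[1, 3, 7], [5, 7]]
`print(a)` → prints [[1, 3, 7], [5, 7]]
`print(b)` → prints [[1, 3], [5, 7]]

Answer:
[[1, 3, 7], [5, 7]]
[[1, 3], [5, 7]]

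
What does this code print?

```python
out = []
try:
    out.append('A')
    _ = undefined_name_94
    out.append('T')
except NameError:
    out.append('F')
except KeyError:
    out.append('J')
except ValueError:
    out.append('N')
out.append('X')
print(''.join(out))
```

Execution trace: 'A' (try body) → 'F' (except NameError) → 'X' (after the try/except). Output: AFX

Answer: AFX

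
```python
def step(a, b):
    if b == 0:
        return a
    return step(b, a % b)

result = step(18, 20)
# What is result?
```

step(18, 20) -> step(20, 18) -> step(18, 2) -> step(2, 0) -> 2

Answer: 2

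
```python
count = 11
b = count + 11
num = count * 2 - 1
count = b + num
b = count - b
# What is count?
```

Trace:
`count = 11` → count = 11
`b = count + 11` → b = 22
`num = count * 2 - 1` → num = 21
`count = b + num` → count = 43
`b = count - b` → b = 21
So count = 43

Answer: 43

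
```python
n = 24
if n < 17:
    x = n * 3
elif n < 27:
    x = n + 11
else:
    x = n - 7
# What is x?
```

Trace:
`n = 24` → n = 24
`if n < 17: ...` → n < 17 is False, n < 27 is True → x = 35
So x = 35

Answer: 35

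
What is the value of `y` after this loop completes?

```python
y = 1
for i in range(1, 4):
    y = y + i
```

Start at 1, add 1 through 3
`y` takes the values: 1 → 2 → 4 → 7

Answer: 7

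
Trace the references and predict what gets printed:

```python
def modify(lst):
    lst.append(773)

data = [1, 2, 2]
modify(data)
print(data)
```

Key concept: function modifies passed list.
Step by step:
`data = [1, 2, 2]` → data = [1, 2, 2]
`modify(data)` → data = [1, 2, 2, 773]
`print(data)` → prints [1, 2, 2, 773]

Answer: [1, 2, 2, 773]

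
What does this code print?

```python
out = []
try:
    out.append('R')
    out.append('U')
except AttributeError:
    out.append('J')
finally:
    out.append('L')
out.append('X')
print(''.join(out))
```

Execution trace: 'R' (try body) → 'U' (try body, no exception) → 'L' (finally) → 'X' (after the try/except). Output: RULX

Answer: RULX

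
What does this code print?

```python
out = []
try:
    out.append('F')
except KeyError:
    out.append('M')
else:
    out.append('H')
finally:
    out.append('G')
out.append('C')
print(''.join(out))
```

Execution trace: 'F' (try body, no exception) → 'H' (else) → 'G' (finally) → 'C' (after the try/except). Output: FHGC

Answer: FHGC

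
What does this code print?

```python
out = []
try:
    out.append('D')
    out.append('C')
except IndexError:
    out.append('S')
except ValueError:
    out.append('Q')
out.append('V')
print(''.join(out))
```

Execution trace: 'D' (try body) → 'C' (try body, no exception) → 'V' (after the try/except). Output: DCV

Answer: DCV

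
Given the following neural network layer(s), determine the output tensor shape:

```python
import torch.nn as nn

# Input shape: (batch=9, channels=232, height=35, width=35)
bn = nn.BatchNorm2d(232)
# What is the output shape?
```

Input: (9, 232, 35, 35) -> Output: (9, 232, 35, 35)

Answer: (9, 232, 35, 35)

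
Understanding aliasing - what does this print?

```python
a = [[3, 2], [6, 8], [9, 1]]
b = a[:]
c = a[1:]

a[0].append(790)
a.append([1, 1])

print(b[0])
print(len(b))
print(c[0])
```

Key concept: slice with nested mutation.
Step by step:
`a = [[3, 2], [6, 8], [9, 1]]` → a = [[3, 2], [6, 8], [9, 1]]
`b = a[:]` → b = [[3, 2], [6, 8], [9, 1]]
`c = a[1:]` → c = [[6, 8], [9, 1]]
`a[0].append(790)` → a = [[3, 2, 790], [6, 8], [9, 1]]; b = [[3, 2, 790], [6, 8], [9, 1]]
`a.append([1, 1])` → a = [[3, 2, 790], [6, 8], [9, 1], [1, 1]]
`print(b[0])` → prints [3, 2, 790]
`print(len(b))` → prints 3
`print(c[0])` → prints [6, 8]

Answer:
[3, 2, 790]
3
[6, 8]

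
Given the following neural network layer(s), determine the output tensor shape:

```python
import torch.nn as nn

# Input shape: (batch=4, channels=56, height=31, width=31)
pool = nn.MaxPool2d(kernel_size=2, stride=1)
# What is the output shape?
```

Input: (4, 56, 31, 31) -> Output: (4, 56, 30, 30)

Answer: (4, 56, 30, 30)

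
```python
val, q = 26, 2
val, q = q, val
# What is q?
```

Trace:
`val, q = 26, 2` → val = 26; q = 2
`val, q = q, val` → val = 2; q = 26
So q = 26

Answer: 26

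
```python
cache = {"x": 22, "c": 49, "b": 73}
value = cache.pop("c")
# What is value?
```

Trace:
`cache = {"x": 22, "c": 49, "b": 73}` → cache = {'x': 22, 'c': 49, 'b': 73}
`value = cache.pop("c")` → cache = {'x': 22, 'b': 73}; value = 49
So value = 49

Answer: 49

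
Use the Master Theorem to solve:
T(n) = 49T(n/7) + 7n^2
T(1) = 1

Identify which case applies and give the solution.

a=49, b=7, f(n)=7n^2. log_7(49) = 2. Since c=2 = 2, Case 2 applies: T(n) = Θ(n^log_b(a) · log n) = O(n^2 log n).

Answer: O(n^2 log n) - Case 2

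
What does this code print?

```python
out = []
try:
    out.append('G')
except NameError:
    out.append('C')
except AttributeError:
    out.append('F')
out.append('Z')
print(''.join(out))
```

Execution trace: 'G' (try body, no exception) → 'Z' (after the try/except). Output: GZ

Answer: GZ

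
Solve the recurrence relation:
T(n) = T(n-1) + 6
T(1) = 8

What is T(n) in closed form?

Unrolling: T(n) = T(1) + 6·(n-1) = 8 + 6(n-1) = 6n + 2.

Answer: T(n) = 6n + 2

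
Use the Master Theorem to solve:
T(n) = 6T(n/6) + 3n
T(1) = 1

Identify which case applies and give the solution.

a=6, b=6, f(n)=3n. log_6(6) = 1. Since c=1 = 1, Case 2 applies: T(n) = Θ(n^log_b(a) · log n) = O(n log n).

Answer: O(n log n) - Case 2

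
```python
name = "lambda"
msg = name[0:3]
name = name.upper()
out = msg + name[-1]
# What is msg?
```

Trace:
`name = "lambda"` → name = 'lambda'
`msg = name[0:3]` → msg = 'lam'
`name = name.upper()` → name = 'LAMBDA'
`out = msg + name[-1]` → out = 'lamA'
So msg = 'lam'

Answer: 'lam'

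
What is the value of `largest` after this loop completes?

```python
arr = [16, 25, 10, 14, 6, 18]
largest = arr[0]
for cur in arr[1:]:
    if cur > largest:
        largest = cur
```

Maximum of [16, 25, 10, 14, 6, 18]
`largest` takes the values: 16 → 25

Answer: 25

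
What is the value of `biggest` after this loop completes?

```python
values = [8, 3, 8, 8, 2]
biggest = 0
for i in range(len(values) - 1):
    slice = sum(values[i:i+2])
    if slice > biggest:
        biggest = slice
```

Max sum of 2-element window in [8, 3, 8, 8, 2]
`biggest` takes the values: 0 → 11 → 16

Answer: 16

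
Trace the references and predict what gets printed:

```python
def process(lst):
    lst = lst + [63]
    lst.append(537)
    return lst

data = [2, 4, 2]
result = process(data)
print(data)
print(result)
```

Key concept: rebinding parameter vs mutation.
Step by step:
`data = [2, 4, 2]` → data = [2, 4, 2]
`result = process(data)` → result = [2, 4, 2, 63, 537]
`print(data)` → prints [2, 4, 2]
`print(result)` → prints [2, 4, 2, 63, 537]

Answer:
[2, 4, 2]
[2, 4, 2, 63, 537]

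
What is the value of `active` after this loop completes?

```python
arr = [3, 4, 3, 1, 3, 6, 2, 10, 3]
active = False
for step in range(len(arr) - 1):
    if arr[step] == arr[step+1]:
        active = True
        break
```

Check consecutive duplicates in [3, 4, 3, 1, 3, 6, 2, 10, 3]
`active` takes the values: False

Answer: False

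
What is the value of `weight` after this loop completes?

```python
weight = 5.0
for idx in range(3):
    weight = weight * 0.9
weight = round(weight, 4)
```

Exponential decay: 5.0 * 0.9^3
`weight` takes the values: 5.0 → 4.5 → 4.05 → 3.645

Answer: 3.645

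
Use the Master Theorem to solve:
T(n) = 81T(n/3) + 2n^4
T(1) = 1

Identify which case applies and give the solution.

a=81, b=3, f(n)=2n^4. log_3(81) = 4. Since c=4 = 4, Case 2 applies: T(n) = Θ(n^log_b(a) · log n) = O(n^4 log n).

Answer: O(n^4 log n) - Case 2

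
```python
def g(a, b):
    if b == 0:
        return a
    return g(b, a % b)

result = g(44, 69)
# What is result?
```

g(44, 69) -> g(69, 44) -> g(44, 25) -> g(25, 19) -> g(19, 6) -> g(6, 1) -> g(1, 0) -> 1

Answer: 1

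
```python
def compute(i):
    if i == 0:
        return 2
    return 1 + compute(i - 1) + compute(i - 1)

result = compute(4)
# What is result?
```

compute(i) = 1 + 2·compute(i-1), compute(0)=2. Closed form: (2+1)·2^4 - 1 = 47.

Answer: 47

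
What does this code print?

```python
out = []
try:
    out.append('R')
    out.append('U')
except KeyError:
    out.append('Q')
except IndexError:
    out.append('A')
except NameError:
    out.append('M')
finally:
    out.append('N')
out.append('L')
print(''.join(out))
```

Execution trace: 'R' (try body) → 'U' (try body, no exception) → 'N' (finally) → 'L' (after the try/except). Output: RUNL

Answer: RUNL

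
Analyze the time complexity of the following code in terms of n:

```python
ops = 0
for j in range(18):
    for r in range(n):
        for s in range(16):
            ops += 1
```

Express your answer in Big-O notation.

Each loop level contributes: 1 × n × 1. Multiplying the contributions gives O(n).

Answer: O(n)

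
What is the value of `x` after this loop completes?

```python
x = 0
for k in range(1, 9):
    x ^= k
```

XOR of 1 to 8
`x` takes the values: 0 → 1 → 3 → 0 → 4 → 1 → 7 → 0 → 8

Answer: 8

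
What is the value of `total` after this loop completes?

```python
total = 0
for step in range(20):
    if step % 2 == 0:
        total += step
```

Sum of even numbers 0 to 19
`total` takes the values: 0 → 2 → 6 → 12 → 20 → 30 → 42 → 56 → 72 → 90

Answer: 90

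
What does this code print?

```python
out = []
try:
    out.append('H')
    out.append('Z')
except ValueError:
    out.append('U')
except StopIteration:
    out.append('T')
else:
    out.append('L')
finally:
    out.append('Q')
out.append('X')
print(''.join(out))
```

Execution trace: 'H' (try body) → 'Z' (try body, no exception) → 'L' (else) → 'Q' (finally) → 'X' (after the try/except). Output: HZLQX

Answer: HZLQX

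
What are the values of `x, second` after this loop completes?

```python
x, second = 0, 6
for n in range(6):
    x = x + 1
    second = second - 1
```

x goes 0→6, second goes 6→0
`x, second` takes the values: (0, 6) → (1, 6) → (1, 5) → (2, 5) → (2, 4) → (3, 4) → (3, 3) → (4, 3) → (4, 2) → (5, 2) → (5, 1) → (6, 1) → (6, 0)

Answer: 6, 0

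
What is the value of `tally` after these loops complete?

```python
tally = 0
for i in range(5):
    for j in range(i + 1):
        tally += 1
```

Triangle: 1 + 2 + ... + 5
`tally` takes the values: 0 → 1 → 2 → 3 → 4 → 5 → 6 → 7 → 8 → 9 → 10 → 11 → 12 → 13 → 14 → 15

Answer: 15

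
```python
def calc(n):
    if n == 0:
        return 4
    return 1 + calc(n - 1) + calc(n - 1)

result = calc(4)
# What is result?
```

calc(n) = 1 + 2·calc(n-1), calc(0)=4. Closed form: (4+1)·2^4 - 1 = 79.

Answer: 79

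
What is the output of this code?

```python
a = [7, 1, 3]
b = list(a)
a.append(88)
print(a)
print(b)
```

Key concept: list() constructor creates copy.
Step by step:
`a = [7, 1, 3]` → a = [7, 1, 3]
`b = list(a)` → b = [7, 1, 3]
`a.append(88)` → a = [7, 1, 3, 88]
`print(a)` → prints [7, 1, 3, 88]
`print(b)` → prints [7, 1, 3]

Answer:
[7, 1, 3, 88]
[7, 1, 3]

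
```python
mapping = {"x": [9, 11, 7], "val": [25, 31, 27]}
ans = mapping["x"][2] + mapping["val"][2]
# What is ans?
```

Trace:
`mapping = {"x": [9, 11, 7], "val": [25, 31, 27]}` → mapping = {'x': [9, 11, 7], 'val': [25, 31, 27]}
`ans = mapping["x"][2] + mapping["val"][2]` → ans = 34
So ans = 34

Answer: 34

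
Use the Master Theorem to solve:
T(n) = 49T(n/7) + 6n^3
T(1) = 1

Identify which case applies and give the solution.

a=49, b=7, f(n)=6n^3. log_7(49) = 2. Since c=3 > 2 and the regularity condition holds (49(n/7)^3 = (49/7^3)n^3 with 49/7^3 < 1), Case 3 applies: T(n) = Θ(f(n)) = O(n^3).

Answer: O(n^3) - Case 3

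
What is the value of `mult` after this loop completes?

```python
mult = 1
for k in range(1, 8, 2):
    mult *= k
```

Product of 1, 3, 5, ... up to 7
`mult` takes the values: 1 → 3 → 15 → 105

Answer: 105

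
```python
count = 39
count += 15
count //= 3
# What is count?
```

Trace:
`count = 39` → count = 39
`count += 15` → count = 54
`count //= 3` → count = 18
So count = 18

Answer: 18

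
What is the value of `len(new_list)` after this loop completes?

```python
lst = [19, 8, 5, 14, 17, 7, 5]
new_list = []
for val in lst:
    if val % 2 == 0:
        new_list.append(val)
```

Count even numbers in [19, 8, 5, 14, 17, 7, 5]
`new_list` takes the values: [] → [8] → [8, 14]
So `len(new_list)` = 2

Answer: 2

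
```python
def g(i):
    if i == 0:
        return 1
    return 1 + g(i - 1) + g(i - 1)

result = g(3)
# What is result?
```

g(i) = 1 + 2·g(i-1), g(0)=1. Closed form: (1+1)·2^3 - 1 = 15.

Answer: 15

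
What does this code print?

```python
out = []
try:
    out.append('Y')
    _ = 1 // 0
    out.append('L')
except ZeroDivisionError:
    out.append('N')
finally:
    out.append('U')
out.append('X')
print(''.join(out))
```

Execution trace: 'Y' (try body) → 'N' (except ZeroDivisionError) → 'U' (finally) → 'X' (after the try/except). Output: YNUX

Answer: YNUX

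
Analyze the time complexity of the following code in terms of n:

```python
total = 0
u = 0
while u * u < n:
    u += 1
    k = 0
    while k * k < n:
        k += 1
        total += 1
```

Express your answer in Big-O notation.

Each loop level contributes: √n × √n. Multiplying the contributions gives O(n).

Answer: O(n)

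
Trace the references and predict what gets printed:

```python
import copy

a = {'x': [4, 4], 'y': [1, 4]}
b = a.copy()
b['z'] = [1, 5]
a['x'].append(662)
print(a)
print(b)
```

Key concept: shallow copy of dict with mutable values.
Step by step:
`a = {'x': [4, 4], 'y': [1, 4]}` → a = {'x': [4, 4], 'y': [1, 4]}
`b = a.copy()` → b = {'x': [4, 4], 'y': [1, 4]}
`b['z'] = [1, 5]` → b = {'x': [4, 4], 'y': [1, 4], 'z': [1, 5]}
`a['x'].append(662)` → a = {'x': [4, 4, 662], 'y': [1, 4]}; b = {'x': [4, 4, 662], 'y': [1, 4], 'z': [1, 5]}
`print(a)` → prints {'x': [4, 4, 662], 'y': [1, 4]}
`print(b)` → prints {'x': [4, 4, 662], 'y': [1, 4], 'z': [1, 5]}

Answer:
{'x': [4, 4, 662], 'y': [1, 4]}
{'x': [4, 4, 662], 'y': [1, 4], 'z': [1, 5]}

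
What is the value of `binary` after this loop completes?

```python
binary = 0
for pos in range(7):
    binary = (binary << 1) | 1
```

Build 7 consecutive 1-bits: 0b1111111
`binary` takes the values: 0 → 1 → 3 → 7 → 15 → 31 → 63 → 127

Answer: 127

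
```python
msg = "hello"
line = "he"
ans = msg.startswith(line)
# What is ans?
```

Trace:
`msg = "hello"` → msg = 'hello'
`line = "he"` → line = 'he'
`ans = msg.startswith(line)` → ans = True
So ans = True

Answer: True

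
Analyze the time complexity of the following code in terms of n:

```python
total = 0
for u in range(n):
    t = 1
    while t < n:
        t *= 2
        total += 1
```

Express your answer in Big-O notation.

Each loop level contributes: n × log n. Multiplying the contributions gives O(n log n).

Answer: O(n log n)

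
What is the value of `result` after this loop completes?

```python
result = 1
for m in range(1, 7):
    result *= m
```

6! = 720
`result` takes the values: 1 → 2 → 6 → 24 → 120 → 720

Answer: 720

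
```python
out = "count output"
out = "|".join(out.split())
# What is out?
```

Trace:
`out = "count output"` → out = 'count output'
`out = "|".join(out.split())` → out = 'count|output'
So out = 'count|output'

Answer: 'count|output'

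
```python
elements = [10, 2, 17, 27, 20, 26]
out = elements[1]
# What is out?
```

Trace:
`elements = [10, 2, 17, 27, 20, 26]` → elements = [10, 2, 17, 27, 20, 26]
`out = elements[1]` → out = 2
So out = 2

Answer: 2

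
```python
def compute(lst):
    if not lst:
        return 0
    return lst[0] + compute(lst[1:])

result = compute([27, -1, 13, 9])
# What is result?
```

27 + (-1) + 13 + 9 + 0 = 48

Answer: 48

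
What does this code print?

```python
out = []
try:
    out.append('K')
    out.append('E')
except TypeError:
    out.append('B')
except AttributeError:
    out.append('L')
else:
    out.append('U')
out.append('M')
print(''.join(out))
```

Execution trace: 'K' (try body) → 'E' (try body, no exception) → 'U' (else) → 'M' (after the try/except). Output: KEUM

Answer: KEUM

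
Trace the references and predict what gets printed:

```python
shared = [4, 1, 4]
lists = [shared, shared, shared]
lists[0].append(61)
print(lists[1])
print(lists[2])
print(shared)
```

Key concept: list of same reference.
Step by step:
`shared = [4, 1, 4]` → shared = [4, 1, 4]
`lists = [shared, shared, shared]` → lists = [[4, 1, 4], [4, 1, 4], [4, 1, 4]]
`lists[0].append(61)` → shared = [4, 1, 4, 61]; lists = [[4, 1, 4, 61], [4, 1, 4, 61], [4, 1, 4, 61]]
`print(lists[1])` → prints [4, 1, 4, 61]
`print(lists[2])` → prints [4, 1, 4, 61]
`print(shared)` → prints [4, 1, 4, 61]

Answer:
[4, 1, 4, 61]
[4, 1, 4, 61]
[4, 1, 4, 61]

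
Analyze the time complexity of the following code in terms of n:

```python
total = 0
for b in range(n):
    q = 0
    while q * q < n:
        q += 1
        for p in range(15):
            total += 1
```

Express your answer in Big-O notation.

Each loop level contributes: n × √n × 1. Multiplying the contributions gives O(n√n).

Answer: O(n√n)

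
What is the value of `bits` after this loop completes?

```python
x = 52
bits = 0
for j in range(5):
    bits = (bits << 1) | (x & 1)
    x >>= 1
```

Reverse lowest 5 bits of 52
`bits` takes the values: 0 → 1 → 2 → 5

Answer: 5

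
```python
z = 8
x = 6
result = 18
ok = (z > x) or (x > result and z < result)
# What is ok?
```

Trace:
`z = 8` → z = 8
`x = 6` → x = 6
`result = 18` → result = 18
`ok = (z > x) or (x > result and z < result)` → ok = True
So ok = True

Answer: True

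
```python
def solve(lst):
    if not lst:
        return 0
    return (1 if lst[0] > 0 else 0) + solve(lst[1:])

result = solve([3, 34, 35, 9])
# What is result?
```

Count of positive elements in [3, 34, 35, 9] = 4

Answer: 4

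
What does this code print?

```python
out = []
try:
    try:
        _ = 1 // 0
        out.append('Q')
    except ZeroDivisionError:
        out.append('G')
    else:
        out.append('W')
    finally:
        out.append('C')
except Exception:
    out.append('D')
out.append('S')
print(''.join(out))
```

Execution trace: 'G' (inner except ZeroDivisionError) → 'C' (inner finally) → 'S' (after the try/except). Output: GCS

Answer: GCS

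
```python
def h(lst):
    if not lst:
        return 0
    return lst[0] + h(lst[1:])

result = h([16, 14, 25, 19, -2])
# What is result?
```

16 + 14 + 25 + 19 + (-2) + 0 = 72

Answer: 72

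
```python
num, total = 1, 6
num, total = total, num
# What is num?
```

Trace:
`num, total = 1, 6` → num = 1; total = 6
`num, total = total, num` → num = 6; total = 1
So num = 6

Answer: 6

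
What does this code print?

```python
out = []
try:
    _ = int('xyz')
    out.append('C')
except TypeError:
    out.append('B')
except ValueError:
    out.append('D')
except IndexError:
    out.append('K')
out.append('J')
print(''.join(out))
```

Execution trace: 'D' (except ValueError) → 'J' (after the try/except). Output: DJ

Answer: DJ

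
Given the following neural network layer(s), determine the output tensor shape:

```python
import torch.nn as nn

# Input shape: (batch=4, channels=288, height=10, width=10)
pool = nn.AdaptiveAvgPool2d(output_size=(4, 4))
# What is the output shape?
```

Input: (4, 288, 10, 10) -> Output: (4, 288, 4, 4)

Answer: (4, 288, 4, 4)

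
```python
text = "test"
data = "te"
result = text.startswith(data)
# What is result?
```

Trace:
`text = "test"` → text = 'test'
`data = "te"` → data = 'te'
`result = text.startswith(data)` → result = True
So result = True

Answer: True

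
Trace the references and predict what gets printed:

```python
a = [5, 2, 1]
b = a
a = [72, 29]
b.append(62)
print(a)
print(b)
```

Key concept: rebinding vs mutation: a is rebound to a new list, b still points at the original.
Step by step:
`a = [5, 2, 1]` → a = [5, 2, 1]
`b = a` → b = [5, 2, 1] (same object as a)
`a = [72, 29]` → a = [72, 29]
`b.append(62)` → b = [5, 2, 1, 62]
`print(a)` → prints [72, 29]
`print(b)` → prints [5, 2, 1, 62]

Answer:
[72, 29]
[5, 2, 1, 62]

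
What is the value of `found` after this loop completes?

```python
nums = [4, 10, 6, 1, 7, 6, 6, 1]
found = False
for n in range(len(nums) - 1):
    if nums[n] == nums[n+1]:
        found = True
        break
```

Check consecutive duplicates in [4, 10, 6, 1, 7, 6, 6, 1]
`found` takes the values: False → True

Answer: True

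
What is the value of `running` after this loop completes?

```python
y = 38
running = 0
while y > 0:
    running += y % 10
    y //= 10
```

Sum digits of 38
`running` takes the values: 0 → 8 → 11

Answer: 11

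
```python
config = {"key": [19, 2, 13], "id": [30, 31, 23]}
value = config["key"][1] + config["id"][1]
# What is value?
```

Trace:
`config = {"key": [19, 2, 13], "id": [30, 31, 23]}` → config = {'key': [19, 2, 13], 'id': [30, 31, 23]}
`value = config["key"][1] + config["id"][1]` → value = 33
So value = 33

Answer: 33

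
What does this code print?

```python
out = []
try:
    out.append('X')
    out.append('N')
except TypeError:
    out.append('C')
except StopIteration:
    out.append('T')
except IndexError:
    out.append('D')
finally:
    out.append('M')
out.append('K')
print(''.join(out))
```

Execution trace: 'X' (try body) → 'N' (try body, no exception) → 'M' (finally) → 'K' (after the try/except). Output: XNMK

Answer: XNMK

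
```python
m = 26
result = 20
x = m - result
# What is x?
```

Trace:
`m = 26` → m = 26
`result = 20` → result = 20
`x = m - result` → x = 6
So x = 6

Answer: 6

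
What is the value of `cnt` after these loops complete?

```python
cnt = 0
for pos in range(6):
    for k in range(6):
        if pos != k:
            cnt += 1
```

6² - 6 (exclude diagonal)
`cnt` takes the values: 0 → 1 → 2 → 3 → 4 → 5 → 6 → 7 → 8 → 9 → 10 → 11 → 12 → 13 → 14 → 15 → 16 → 17 → 18 → 19 → 20 → 21 → 22 → 23 → 24 → 25 → 26 → 27 → 28 → 29 → 30

Answer: 30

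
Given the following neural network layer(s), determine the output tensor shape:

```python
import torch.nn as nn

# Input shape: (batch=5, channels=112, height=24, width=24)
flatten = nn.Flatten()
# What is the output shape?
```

Input: (5, 112, 24, 24) -> Output: (5, 64512)

Answer: (5, 64512)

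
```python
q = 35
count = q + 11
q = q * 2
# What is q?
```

Trace:
`q = 35` → q = 35
`count = q + 11` → count = 46
`q = q * 2` → q = 70
So q = 70

Answer: 70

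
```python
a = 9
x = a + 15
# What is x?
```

Trace:
`a = 9` → a = 9
`x = a + 15` → x = 24
So x = 24

Answer: 24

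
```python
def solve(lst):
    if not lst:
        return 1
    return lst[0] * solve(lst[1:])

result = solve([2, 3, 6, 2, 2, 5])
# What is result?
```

Product over [2, 3, 6, 2, 2, 5] = 2 * 3 * 6 * 2 * 2 * 5 = 720

Answer: 720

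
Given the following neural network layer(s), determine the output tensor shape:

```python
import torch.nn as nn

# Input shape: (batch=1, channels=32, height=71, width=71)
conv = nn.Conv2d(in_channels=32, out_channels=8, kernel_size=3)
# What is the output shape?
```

Input: (1, 32, 71, 71) -> Output: (1, 8, 69, 69)

Answer: (1, 8, 69, 69)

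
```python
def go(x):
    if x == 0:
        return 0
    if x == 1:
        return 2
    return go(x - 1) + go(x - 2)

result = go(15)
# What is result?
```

Build up from base cases: go(0)=0, go(1)=2, go(2)=2, go(3)=4, go(4)=6, go(5)=10, go(6)=16, ..., go(15)=1220

Answer: 1220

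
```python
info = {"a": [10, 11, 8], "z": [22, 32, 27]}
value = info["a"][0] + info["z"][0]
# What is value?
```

Trace:
`info = {"a": [10, 11, 8], "z": [22, 32, 27]}` → info = {'a': [10, 11, 8], 'z': [22, 32, 27]}
`value = info["a"][0] + info["z"][0]` → value = 32
So value = 32

Answer: 32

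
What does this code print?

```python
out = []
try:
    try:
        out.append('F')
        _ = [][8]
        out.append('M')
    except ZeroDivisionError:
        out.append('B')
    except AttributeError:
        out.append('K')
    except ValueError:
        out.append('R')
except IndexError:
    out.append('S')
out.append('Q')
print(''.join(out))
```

Execution trace: 'F' (try body) → 'S' (outer except IndexError) → 'Q' (after the try/except). Output: FSQ

Answer: FSQ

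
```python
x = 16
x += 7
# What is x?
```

Trace:
`x = 16` → x = 16
`x += 7` → x = 23
So x = 23

Answer: 23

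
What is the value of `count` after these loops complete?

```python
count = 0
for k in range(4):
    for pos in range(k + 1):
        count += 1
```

Triangle: 1 + 2 + ... + 4
`count` takes the values: 0 → 1 → 2 → 3 → 4 → 5 → 6 → 7 → 8 → 9 → 10

Answer: 10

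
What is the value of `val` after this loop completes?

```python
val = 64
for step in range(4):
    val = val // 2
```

Halve 4 times: 64 // 2^4 = 4
`val` takes the values: 64 → 32 → 16 → 8 → 4

Answer: 4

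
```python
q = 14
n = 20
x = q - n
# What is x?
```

Trace:
`q = 14` → q = 14
`n = 20` → n = 20
`x = q - n` → x = -6
So x = -6

Answer: -6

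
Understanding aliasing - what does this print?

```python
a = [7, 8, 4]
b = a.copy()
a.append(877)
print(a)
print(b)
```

Key concept: list.copy() creates independent copy.
Step by step:
`a = [7, 8, 4]` → a = [7, 8, 4]
`b = a.copy()` → b = [7, 8, 4]
`a.append(877)` → a = [7, 8, 4, 877]
`print(a)` → prints [7, 8, 4, 877]
`print(b)` → prints [7, 8, 4]

Answer:
[7, 8, 4, 877]
[7, 8, 4]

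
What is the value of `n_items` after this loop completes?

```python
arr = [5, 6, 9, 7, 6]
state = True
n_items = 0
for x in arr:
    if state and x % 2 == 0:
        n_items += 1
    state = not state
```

Count even values at even positions
`n_items` takes the values: 0 → 1

Answer: 1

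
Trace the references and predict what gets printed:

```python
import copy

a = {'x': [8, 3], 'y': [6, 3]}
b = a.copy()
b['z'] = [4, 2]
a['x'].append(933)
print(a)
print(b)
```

Key concept: shallow copy of dict with mutable values.
Step by step:
`a = {'x': [8, 3], 'y': [6, 3]}` → a = {'x': [8, 3], 'y': [6, 3]}
`b = a.copy()` → b = {'x': [8, 3], 'y': [6, 3]}
`b['z'] = [4, 2]` → b = {'x': [8, 3], 'y': [6, 3], 'z': [4, 2]}
`a['x'].append(933)` → a = {'x': [8, 3, 933], 'y': [6, 3]}; b = {'x': [8, 3, 933], 'y': [6, 3], 'z': [4, 2]}
`print(a)` → prints {'x': [8, 3, 933], 'y': [6, 3]}
`print(b)` → prints {'x': [8, 3, 933], 'y': [6, 3], 'z': [4, 2]}

Answer:
{'x': [8, 3, 933], 'y': [6, 3]}
{'x': [8, 3, 933], 'y': [6, 3], 'z': [4, 2]}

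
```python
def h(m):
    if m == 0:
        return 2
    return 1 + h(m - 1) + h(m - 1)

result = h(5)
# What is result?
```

h(m) = 1 + 2·h(m-1), h(0)=2. Closed form: (2+1)·2^5 - 1 = 95.

Answer: 95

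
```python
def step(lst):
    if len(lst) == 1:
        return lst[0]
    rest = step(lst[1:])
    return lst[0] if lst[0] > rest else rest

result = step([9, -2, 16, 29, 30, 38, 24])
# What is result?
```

Recursive max over [9, -2, 16, 29, 30, 38, 24] = 38

Answer: 38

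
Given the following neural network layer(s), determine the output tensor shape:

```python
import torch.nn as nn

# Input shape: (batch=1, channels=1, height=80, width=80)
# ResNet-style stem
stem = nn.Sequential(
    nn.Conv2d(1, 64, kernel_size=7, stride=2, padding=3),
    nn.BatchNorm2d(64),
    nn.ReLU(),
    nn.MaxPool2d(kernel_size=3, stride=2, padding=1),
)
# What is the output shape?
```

Input: (1, 1, 80, 80) -> after Conv2d 7x7 stride=2: (1, 64, 40, 40) -> Output: (1, 64, 20, 20)

Answer: (1, 64, 20, 20)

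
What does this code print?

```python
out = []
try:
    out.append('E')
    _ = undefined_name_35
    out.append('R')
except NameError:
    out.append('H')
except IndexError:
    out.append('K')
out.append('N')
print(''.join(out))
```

Execution trace: 'E' (try body) → 'H' (except NameError) → 'N' (after the try/except). Output: EHN

Answer: EHN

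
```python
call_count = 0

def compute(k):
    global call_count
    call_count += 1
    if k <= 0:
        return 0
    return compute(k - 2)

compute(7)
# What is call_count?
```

Linear recursion stepping by 2: 5 calls from k=7 down to ≤0.

Answer: 5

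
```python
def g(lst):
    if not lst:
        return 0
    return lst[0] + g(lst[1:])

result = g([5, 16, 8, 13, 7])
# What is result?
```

5 + 16 + 8 + 13 + 7 + 0 = 49

Answer: 49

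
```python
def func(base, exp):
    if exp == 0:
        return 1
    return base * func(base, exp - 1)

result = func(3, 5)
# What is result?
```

func(3, 5) = 3 * 3 * 3 * 3 * 3 = 243

Answer: 243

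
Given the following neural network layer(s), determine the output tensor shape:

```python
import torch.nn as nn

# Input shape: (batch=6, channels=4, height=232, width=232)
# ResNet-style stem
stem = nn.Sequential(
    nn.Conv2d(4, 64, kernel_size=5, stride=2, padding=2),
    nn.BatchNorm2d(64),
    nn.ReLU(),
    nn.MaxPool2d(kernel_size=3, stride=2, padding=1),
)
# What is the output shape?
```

Input: (6, 4, 232, 232) -> after Conv2d 5x5 stride=2: (6, 64, 116, 116) -> Output: (6, 64, 58, 58)

Answer: (6, 64, 58, 58)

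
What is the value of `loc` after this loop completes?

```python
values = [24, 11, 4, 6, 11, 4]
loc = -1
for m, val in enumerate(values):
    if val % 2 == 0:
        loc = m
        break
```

First even number index in [24, 11, 4, 6, 11, 4]
`loc` takes the values: -1 → 0

Answer: 0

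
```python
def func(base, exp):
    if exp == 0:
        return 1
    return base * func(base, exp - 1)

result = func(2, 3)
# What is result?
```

func(2, 3) = 2 * 2 * 2 = 8

Answer: 8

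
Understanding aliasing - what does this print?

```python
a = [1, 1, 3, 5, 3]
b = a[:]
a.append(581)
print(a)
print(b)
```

Key concept: slice [:] creates copy.
Step by step:
`a = [1, 1, 3, 5, 3]` → a = [1, 1, 3, 5, 3]
`b = a[:]` → b = [1, 1, 3, 5, 3]
`a.append(581)` → a = [1, 1, 3, 5, 3, 581]
`print(a)` → prints [1, 1, 3, 5, 3, 581]
`print(b)` → prints [1, 1, 3, 5, 3]

Answer:
[1, 1, 3, 5, 3, 581]
[1, 1, 3, 5, 3]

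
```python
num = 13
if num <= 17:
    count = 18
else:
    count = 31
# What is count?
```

Trace:
`num = 13` → num = 13
`if num <= 17: ...` → num <= 17 is True → count = 18
So count = 18

Answer: 18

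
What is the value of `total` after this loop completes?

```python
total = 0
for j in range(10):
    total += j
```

Sum of 0 to 9 = 45
`total` takes the values: 0 → 1 → 3 → 6 → 10 → 15 → 21 → 28 → 36 → 45

Answer: 45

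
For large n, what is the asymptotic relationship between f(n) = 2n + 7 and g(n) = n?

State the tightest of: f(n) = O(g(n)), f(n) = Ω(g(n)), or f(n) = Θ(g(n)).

2n + 7 vs n: f(n) = Θ(g(n)) — they are asymptotically equivalent (constant factors don't affect Θ).

Answer: f(n) = Θ(g(n)) — they are asymptotically equivalent (constant factors don't affect Θ).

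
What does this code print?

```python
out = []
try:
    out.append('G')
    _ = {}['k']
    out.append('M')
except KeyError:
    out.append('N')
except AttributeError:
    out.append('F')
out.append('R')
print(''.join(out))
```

Execution trace: 'G' (try body) → 'N' (except KeyError) → 'R' (after the try/except). Output: GNR

Answer: GNR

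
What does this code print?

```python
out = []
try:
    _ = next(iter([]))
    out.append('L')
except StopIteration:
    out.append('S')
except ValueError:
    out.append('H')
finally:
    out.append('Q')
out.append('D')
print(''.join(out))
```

Execution trace: 'S' (except StopIteration) → 'Q' (finally) → 'D' (after the try/except). Output: SQD

Answer: SQD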